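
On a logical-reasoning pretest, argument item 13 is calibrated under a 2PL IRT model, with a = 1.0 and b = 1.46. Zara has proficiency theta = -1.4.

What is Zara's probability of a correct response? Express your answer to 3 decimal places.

0.054

P(theta) = 1 / (1 + exp(−a(theta − b)))
Exponent: 1.0 × (-1.4 − 1.46) = -2.8600
1/(1 + e^{2.8600}) = 0.0542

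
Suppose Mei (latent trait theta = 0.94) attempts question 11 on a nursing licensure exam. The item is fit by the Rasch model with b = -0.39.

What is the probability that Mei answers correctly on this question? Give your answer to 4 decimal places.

0.7908

P(theta) = 1 / (1 + exp(−(theta − b)))
Exponent: (0.94 − (-0.39)) = 1.3300
1/(1 + e^{-1.3300}) = 0.7908
P = 0.7908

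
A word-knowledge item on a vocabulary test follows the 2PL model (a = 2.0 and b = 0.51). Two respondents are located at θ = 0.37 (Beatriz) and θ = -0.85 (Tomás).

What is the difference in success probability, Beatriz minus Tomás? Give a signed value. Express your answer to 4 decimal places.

P(θ) = 1 / (1 + exp(−a(θ − b)))
P(Beatriz) = 0.4305  [exponent -0.2800]
P(Tomás) = 0.0618  [exponent -2.7200]
Difference = 0.4305 − 0.0618 = 0.3687

0.3687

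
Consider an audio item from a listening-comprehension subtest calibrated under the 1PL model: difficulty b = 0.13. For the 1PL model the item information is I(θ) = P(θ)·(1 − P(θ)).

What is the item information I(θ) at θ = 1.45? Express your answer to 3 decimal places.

P = 1/(1+e^{-1.3200}) = 0.7892
P(1−P) = 0.7892 × 0.2108 = 0.1664
I = P(1−P) = 0.16637

0.166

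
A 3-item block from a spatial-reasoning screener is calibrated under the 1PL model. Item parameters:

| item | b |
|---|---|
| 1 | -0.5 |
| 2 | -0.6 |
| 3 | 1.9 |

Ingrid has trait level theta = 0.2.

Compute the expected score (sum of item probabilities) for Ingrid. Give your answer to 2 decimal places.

1.51

P(theta) = 1 / (1 + exp(−(theta − b)))
P_1 = 1/(1+e^{-0.7000}) = 0.6682
P_2 = 1/(1+e^{-0.8000}) = 0.6900
P_3 = 1/(1+e^{1.7000}) = 0.1545
E[score] = 0.6682 + 0.6900 + 0.1545 = 1.5126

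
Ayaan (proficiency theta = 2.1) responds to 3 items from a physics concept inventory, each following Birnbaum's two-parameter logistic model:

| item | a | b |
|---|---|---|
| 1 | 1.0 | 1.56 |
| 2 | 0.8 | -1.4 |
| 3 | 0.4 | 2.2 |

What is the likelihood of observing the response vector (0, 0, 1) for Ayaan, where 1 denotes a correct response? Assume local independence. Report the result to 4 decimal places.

0.0103

P(theta) = 1 / (1 + exp(−a(theta − b)))
P_1 = 1/(1+e^{-0.5400}) = 0.6318
P_2 = 1/(1+e^{-2.8000}) = 0.9427
P_3 = 1/(1+e^{0.0400}) = 0.4900
L = (1−P_1) × (1−P_2) × P_3 = 0.3682 × 0.0573 × 0.4900 = 0.01034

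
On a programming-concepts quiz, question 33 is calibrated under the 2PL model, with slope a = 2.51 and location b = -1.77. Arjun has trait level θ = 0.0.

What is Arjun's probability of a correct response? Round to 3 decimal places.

0.988

P(θ) = 1 / (1 + exp(−a(θ − b)))
Exponent: 2.51 × (0.0 − (-1.77)) = 4.4427
1/(1 + e^{-4.4427}) = 0.9884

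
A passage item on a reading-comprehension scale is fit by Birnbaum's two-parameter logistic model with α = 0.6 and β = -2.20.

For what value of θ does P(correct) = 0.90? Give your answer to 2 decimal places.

1.46

P(θ) = 1 / (1 + exp(−α(θ − β)))
logit = ln(0.9000/0.1000) = 2.1972
θ = β + logit/(α) = -2.20 + 2.1972/0.6000 = 1.4620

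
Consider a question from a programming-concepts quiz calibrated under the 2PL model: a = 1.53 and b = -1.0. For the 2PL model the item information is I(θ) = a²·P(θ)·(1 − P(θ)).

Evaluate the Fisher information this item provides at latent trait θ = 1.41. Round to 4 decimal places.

P = 1/(1+e^{-3.6873}) = 0.9756
P(1−P) = 0.9756 × 0.0244 = 0.0238
I = a² × P(1−P) = 1.53² × 0.0238 = 0.05579

0.0558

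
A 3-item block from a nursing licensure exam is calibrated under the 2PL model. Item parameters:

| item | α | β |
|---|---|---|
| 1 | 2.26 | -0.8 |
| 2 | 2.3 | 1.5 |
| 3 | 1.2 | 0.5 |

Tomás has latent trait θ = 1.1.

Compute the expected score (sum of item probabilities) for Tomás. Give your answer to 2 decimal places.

1.94

P(θ) = 1 / (1 + exp(−α(θ − β)))
P_1 = 1/(1+e^{-4.2940}) = 0.9865
P_2 = 1/(1+e^{0.9200}) = 0.2850
P_3 = 1/(1+e^{-0.7200}) = 0.6726
E[score] = 0.9865 + 0.2850 + 0.6726 = 1.9441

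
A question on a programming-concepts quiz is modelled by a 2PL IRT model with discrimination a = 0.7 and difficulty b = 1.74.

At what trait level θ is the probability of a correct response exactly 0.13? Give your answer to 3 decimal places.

P(θ) = 1 / (1 + exp(−a(θ − b)))
logit = ln(0.1300/0.8700) = -1.9010
θ = b + logit/(a) = 1.74 + (-1.9010)/0.7000 = -0.9757

-0.976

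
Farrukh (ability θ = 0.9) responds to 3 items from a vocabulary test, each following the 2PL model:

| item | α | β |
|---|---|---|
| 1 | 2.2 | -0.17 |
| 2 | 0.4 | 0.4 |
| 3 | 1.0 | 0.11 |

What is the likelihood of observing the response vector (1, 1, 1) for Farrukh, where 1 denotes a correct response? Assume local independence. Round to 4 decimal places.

0.3454

P(θ) = 1 / (1 + exp(−α(θ − β)))
P_1 = 1/(1+e^{-2.3540}) = 0.9133
P_2 = 1/(1+e^{-0.2000}) = 0.5498
P_3 = 1/(1+e^{-0.7900}) = 0.6878
L = P_1 × P_2 × P_3 = 0.9133 × 0.5498 × 0.6878 = 0.34539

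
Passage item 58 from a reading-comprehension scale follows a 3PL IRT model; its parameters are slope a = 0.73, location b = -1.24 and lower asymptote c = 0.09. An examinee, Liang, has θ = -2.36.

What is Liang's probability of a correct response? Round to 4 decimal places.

0.3687

P(θ) = c + (1 − c) · 1 / (1 + exp(−a(θ − b)))
Exponent: 0.73 × (-2.36 − (-1.24)) = -0.8176
1/(1 + e^{0.8176}) = 0.3063
P = 0.09 + 0.91 × 0.3063 = 0.3687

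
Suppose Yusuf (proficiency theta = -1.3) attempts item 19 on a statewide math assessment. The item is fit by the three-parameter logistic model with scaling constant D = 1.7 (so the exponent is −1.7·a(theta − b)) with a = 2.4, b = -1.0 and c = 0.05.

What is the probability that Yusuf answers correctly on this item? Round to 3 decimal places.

P(theta) = c + (1 − c) · 1 / (1 + exp(−D·a(theta − b)))
Exponent: 1.7 × 2.4 × (-1.3 − (-1.0)) = -1.2240
1/(1 + e^{1.2240}) = 0.2272
P = 0.05 + 0.95 × 0.2272 = 0.2659

0.266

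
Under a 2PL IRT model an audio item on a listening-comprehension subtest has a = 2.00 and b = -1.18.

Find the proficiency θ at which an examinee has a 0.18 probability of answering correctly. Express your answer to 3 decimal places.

P(θ) = 1 / (1 + exp(−a(θ − b)))
logit = ln(0.1800/0.8200) = -1.5163
θ = b + logit/(a) = -1.18 + (-1.5163)/2.0000 = -1.9382

-1.938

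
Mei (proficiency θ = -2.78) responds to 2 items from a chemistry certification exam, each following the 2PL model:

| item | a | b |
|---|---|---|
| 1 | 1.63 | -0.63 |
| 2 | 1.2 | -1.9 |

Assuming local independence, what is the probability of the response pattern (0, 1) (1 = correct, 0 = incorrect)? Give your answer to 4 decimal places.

0.2505

P(θ) = 1 / (1 + exp(−a(θ − b)))
P_1 = 1/(1+e^{3.5045}) = 0.0292
P_2 = 1/(1+e^{1.0560}) = 0.2581
L = (1−P_1) × P_2 = 0.9708 × 0.2581 = 0.25054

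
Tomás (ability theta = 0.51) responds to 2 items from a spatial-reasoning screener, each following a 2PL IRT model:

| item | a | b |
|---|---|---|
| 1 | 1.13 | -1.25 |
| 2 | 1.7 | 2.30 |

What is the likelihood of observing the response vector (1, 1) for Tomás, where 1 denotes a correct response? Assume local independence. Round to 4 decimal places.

0.0400

P(theta) = 1 / (1 + exp(−a(theta − b)))
P_1 = 1/(1+e^{-1.9888}) = 0.8796
P_2 = 1/(1+e^{3.0430}) = 0.0455
L = P_1 × P_2 = 0.8796 × 0.0455 = 0.04004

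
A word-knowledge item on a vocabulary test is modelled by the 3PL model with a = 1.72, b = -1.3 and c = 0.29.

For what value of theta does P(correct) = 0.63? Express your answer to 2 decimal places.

P(theta) = c + (1 − c) · 1 / (1 + exp(−a(theta − b)))
Remove guessing floor: (0.63 − 0.29)/(1 − 0.29) = 0.4789
logit = ln(0.4789/0.5211) = -0.0846
theta = b + logit/(a) = -1.3 + (-0.0846)/1.7200 = -1.3492

-1.35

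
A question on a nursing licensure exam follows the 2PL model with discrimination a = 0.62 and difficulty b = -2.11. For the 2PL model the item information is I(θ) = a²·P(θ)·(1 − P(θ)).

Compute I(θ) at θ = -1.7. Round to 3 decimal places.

0.095

P = 1/(1+e^{-0.2542}) = 0.5632
P(1−P) = 0.5632 × 0.4368 = 0.2460
I = a² × P(1−P) = 0.62² × 0.2460 = 0.09456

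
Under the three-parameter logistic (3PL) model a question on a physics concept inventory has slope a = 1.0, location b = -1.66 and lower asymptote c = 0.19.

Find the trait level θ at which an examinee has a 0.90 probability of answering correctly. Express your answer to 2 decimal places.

0.30

P(θ) = c + (1 − c) · 1 / (1 + exp(−a(θ − b)))
Remove guessing floor: (0.90 − 0.19)/(1 − 0.19) = 0.8765
logit = ln(0.8765/0.1235) = 1.9601
θ = b + logit/(a) = -1.66 + 1.9601/1.0000 = 0.3001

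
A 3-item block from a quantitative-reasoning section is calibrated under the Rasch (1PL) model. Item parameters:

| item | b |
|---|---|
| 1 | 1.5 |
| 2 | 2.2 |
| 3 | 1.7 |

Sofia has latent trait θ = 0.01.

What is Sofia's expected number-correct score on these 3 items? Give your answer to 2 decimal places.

0.44

P(θ) = 1 / (1 + exp(−(θ − b)))
P_1 = 1/(1+e^{1.4900}) = 0.1839
P_2 = 1/(1+e^{2.1900}) = 0.1007
P_3 = 1/(1+e^{1.6900}) = 0.1558
E[score] = 0.1839 + 0.1007 + 0.1558 = 0.4403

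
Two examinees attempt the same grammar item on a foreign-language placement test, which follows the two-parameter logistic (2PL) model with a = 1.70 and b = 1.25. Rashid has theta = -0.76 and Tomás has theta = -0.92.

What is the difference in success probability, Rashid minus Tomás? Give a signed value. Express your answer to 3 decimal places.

0.007

P(theta) = 1 / (1 + exp(−a(theta − b)))
P(Rashid) = 0.0318  [exponent -3.4170]
P(Tomás) = 0.0244  [exponent -3.6890]
Difference = 0.0318 − 0.0244 = 0.0074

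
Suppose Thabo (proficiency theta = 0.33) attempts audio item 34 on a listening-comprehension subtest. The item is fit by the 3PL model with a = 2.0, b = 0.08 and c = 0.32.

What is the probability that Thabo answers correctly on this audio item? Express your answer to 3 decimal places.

0.743

P(theta) = c + (1 − c) · 1 / (1 + exp(−a(theta − b)))
Exponent: 2.0 × (0.33 − 0.08) = 0.5000
1/(1 + e^{-0.5000}) = 0.6225
P = 0.32 + 0.68 × 0.6225 = 0.7433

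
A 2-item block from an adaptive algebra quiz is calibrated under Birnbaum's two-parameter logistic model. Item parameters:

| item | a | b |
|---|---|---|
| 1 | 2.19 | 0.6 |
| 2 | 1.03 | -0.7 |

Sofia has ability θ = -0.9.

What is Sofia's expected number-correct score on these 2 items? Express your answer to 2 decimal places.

0.48

P(θ) = 1 / (1 + exp(−a(θ − b)))
P_1 = 1/(1+e^{3.2850}) = 0.0361
P_2 = 1/(1+e^{0.2060}) = 0.4487
E[score] = 0.0361 + 0.4487 = 0.4848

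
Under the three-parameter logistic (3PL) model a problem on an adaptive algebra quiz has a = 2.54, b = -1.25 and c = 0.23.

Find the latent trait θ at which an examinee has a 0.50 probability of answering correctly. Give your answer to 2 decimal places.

P(θ) = c + (1 − c) · 1 / (1 + exp(−a(θ − b)))
Remove guessing floor: (0.50 − 0.23)/(1 − 0.23) = 0.3506
logit = ln(0.3506/0.6494) = -0.6162
θ = b + logit/(a) = -1.25 + (-0.6162)/2.5400 = -1.4926

-1.49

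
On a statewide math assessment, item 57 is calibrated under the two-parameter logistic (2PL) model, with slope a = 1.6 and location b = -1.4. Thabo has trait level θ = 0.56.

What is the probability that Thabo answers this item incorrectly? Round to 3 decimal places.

0.042

P(θ) = 1 / (1 + exp(−a(θ − b)))
Exponent: 1.6 × (0.56 − (-1.4)) = 3.1360
1/(1 + e^{-3.1360}) = 0.9584
P(incorrect) = 1 − 0.9584 = 0.0416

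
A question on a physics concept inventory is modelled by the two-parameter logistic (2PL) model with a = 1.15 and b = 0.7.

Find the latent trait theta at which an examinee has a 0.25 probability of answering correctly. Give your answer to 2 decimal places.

-0.26

P(theta) = 1 / (1 + exp(−a(theta − b)))
logit = ln(0.2500/0.7500) = -1.0986
theta = b + logit/(a) = 0.7 + (-1.0986)/1.1500 = -0.2553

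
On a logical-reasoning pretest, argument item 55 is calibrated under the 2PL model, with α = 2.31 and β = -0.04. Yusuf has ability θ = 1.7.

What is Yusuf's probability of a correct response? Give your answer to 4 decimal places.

0.9824

P(θ) = 1 / (1 + exp(−α(θ − β)))
Exponent: 2.31 × (1.7 − (-0.04)) = 4.0194
1/(1 + e^{-4.0194}) = 0.9824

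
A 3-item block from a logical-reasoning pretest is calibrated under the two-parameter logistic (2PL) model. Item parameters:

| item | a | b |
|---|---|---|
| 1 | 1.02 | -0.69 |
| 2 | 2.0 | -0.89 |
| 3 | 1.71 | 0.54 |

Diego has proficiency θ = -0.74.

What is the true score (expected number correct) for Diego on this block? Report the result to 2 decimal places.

1.16

P(θ) = 1 / (1 + exp(−a(θ − b)))
P_1 = 1/(1+e^{0.0510}) = 0.4873
P_2 = 1/(1+e^{-0.3000}) = 0.5744
P_3 = 1/(1+e^{2.1888}) = 0.1008
E[score] = 0.4873 + 0.5744 + 0.1008 = 1.1625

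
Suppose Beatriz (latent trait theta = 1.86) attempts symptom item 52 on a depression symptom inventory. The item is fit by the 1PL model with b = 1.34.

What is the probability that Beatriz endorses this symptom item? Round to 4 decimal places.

P(theta) = 1 / (1 + exp(−(theta − b)))
Exponent: (1.86 − 1.34) = 0.5200
1/(1 + e^{-0.5200}) = 0.6271
P = 0.6271

0.6271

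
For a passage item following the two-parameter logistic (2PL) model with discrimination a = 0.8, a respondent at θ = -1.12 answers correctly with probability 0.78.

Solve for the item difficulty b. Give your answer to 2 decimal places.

P(θ) = 1 / (1 + exp(−a(θ − b)))
logit(0.78) = ln(0.78/0.22) = 1.2657
b = θ − logit/(a) = -1.12 − 1.2657/0.8000 = -2.7021

-2.70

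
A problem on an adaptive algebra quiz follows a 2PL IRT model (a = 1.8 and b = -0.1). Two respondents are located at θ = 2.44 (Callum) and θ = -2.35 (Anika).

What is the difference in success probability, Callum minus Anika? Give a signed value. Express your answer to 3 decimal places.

0.973

P(θ) = 1 / (1 + exp(−a(θ − b)))
P(Callum) = 0.9898  [exponent 4.5720]
P(Anika) = 0.0171  [exponent -4.0500]
Difference = 0.9898 − 0.0171 = 0.9726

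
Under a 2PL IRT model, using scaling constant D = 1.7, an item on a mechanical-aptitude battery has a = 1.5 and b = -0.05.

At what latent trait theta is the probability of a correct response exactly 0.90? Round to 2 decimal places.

P(theta) = 1 / (1 + exp(−D·a(theta − b)))
logit = ln(0.9000/0.1000) = 2.1972
theta = b + logit/(1.7·a) = -0.05 + 2.1972/2.5500 = 0.8117

0.81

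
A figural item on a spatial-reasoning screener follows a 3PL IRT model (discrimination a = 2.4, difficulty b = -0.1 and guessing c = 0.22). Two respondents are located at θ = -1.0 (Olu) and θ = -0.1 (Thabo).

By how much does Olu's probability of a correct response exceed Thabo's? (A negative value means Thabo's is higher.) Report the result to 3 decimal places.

-0.309

P(θ) = c + (1 − c) · 1 / (1 + exp(−a(θ − b)))
P(Olu) = 0.3007  [exponent -2.1600]
P(Thabo) = 0.6100  [exponent 0.0000]
Difference = 0.3007 − 0.6100 = -0.3093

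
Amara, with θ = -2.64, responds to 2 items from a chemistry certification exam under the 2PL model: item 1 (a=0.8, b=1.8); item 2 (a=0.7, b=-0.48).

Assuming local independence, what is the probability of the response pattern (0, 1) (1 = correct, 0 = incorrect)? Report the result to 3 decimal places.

P(θ) = 1 / (1 + exp(−a(θ − b)))
P_1 = 1/(1+e^{3.5520}) = 0.0279
P_2 = 1/(1+e^{1.5120}) = 0.1806
L = (1−P_1) × P_2 = 0.9721 × 0.1806 = 0.17561

0.176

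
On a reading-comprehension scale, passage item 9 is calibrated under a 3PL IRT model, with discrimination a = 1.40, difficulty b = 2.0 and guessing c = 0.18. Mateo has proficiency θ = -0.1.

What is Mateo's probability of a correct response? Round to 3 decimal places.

P(θ) = c + (1 − c) · 1 / (1 + exp(−a(θ − b)))
Exponent: 1.40 × (-0.1 − 2.0) = -2.9400
1/(1 + e^{2.9400}) = 0.0502
P = 0.18 + 0.82 × 0.0502 = 0.2212

0.221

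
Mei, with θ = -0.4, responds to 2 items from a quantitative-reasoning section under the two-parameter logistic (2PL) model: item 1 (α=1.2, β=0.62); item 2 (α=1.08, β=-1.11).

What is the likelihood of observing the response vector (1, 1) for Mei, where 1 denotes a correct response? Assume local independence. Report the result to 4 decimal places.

P(θ) = 1 / (1 + exp(−α(θ − β)))
P_1 = 1/(1+e^{1.2240}) = 0.2272
P_2 = 1/(1+e^{-0.7668}) = 0.6828
L = P_1 × P_2 = 0.2272 × 0.6828 = 0.15516

0.1552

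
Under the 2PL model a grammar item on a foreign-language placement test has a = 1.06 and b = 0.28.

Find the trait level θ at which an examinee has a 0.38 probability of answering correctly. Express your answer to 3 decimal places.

-0.182

P(θ) = 1 / (1 + exp(−a(θ − b)))
logit = ln(0.3800/0.6200) = -0.4895
θ = b + logit/(a) = 0.28 + (-0.4895)/1.0600 = -0.1818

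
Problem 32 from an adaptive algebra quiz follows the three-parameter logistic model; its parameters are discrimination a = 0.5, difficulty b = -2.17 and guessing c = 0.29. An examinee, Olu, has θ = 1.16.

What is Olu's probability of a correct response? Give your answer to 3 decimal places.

0.887

P(θ) = c + (1 − c) · 1 / (1 + exp(−a(θ − b)))
Exponent: 0.5 × (1.16 − (-2.17)) = 1.6650
1/(1 + e^{-1.6650}) = 0.8409
P = 0.29 + 0.71 × 0.8409 = 0.8870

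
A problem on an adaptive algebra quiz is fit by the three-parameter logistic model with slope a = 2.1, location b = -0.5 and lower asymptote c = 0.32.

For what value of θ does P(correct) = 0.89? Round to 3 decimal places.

P(θ) = c + (1 − c) · 1 / (1 + exp(−a(θ − b)))
Remove guessing floor: (0.89 − 0.32)/(1 − 0.32) = 0.8382
logit = ln(0.8382/0.1618) = 1.6452
θ = b + logit/(a) = -0.5 + 1.6452/2.1000 = 0.2834

0.283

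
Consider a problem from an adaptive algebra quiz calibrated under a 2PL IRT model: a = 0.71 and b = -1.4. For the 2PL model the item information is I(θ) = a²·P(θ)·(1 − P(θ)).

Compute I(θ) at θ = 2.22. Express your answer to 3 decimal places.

0.033

P = 1/(1+e^{-2.5702}) = 0.9289
P(1−P) = 0.9289 × 0.0711 = 0.0660
I = a² × P(1−P) = 0.71² × 0.0660 = 0.03329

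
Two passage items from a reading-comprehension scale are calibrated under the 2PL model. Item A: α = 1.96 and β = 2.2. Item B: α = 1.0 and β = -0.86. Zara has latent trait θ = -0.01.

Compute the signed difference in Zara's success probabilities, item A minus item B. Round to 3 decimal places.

P(θ) = 1 / (1 + exp(−α(θ − β)))
P_A = 0.0130
P_B = 0.7006
P_A − P_B = -0.6876

-0.688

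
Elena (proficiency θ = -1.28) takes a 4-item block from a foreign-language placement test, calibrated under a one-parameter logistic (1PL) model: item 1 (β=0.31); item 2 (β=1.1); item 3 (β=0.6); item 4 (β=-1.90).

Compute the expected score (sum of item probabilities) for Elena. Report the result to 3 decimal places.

1.037

P(θ) = 1 / (1 + exp(−(θ − β)))
P_1 = 1/(1+e^{1.5900}) = 0.1694
P_2 = 1/(1+e^{2.3800}) = 0.0847
P_3 = 1/(1+e^{1.8800}) = 0.1324
P_4 = 1/(1+e^{-0.6200}) = 0.6502
E[score] = 0.1694 + 0.0847 + 0.1324 + 0.6502 = 1.0367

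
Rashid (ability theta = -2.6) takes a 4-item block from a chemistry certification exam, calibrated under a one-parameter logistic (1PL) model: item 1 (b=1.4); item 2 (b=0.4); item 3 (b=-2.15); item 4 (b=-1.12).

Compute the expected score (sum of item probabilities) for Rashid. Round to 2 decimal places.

P(theta) = 1 / (1 + exp(−(theta − b)))
P_1 = 1/(1+e^{4.0000}) = 0.0180
P_2 = 1/(1+e^{3.0000}) = 0.0474
P_3 = 1/(1+e^{0.4500}) = 0.3894
P_4 = 1/(1+e^{1.4800}) = 0.1854
E[score] = 0.0180 + 0.0474 + 0.3894 + 0.1854 = 0.6402

0.64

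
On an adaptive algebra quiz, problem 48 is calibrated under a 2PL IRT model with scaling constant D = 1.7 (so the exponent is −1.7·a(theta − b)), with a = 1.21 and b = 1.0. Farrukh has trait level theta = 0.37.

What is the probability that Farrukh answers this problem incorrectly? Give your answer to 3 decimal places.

P(theta) = 1 / (1 + exp(−D·a(theta − b)))
Exponent: 1.7 × 1.21 × (0.37 − 1.0) = -1.2959
1/(1 + e^{1.2959}) = 0.2149
P = 0.2149
P(incorrect) = 1 − 0.2149 = 0.7851

0.785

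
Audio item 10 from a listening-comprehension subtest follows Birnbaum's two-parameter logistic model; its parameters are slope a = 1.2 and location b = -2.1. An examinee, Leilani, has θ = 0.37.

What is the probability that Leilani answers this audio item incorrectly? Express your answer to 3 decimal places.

P(θ) = 1 / (1 + exp(−a(θ − b)))
Exponent: 1.2 × (0.37 − (-2.1)) = 2.9640
1/(1 + e^{-2.9640}) = 0.9509
P(incorrect) = 1 − 0.9509 = 0.0491

0.049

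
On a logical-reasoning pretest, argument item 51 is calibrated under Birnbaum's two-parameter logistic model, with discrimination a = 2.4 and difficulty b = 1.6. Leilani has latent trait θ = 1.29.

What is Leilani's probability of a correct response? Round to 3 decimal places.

0.322

P(θ) = 1 / (1 + exp(−a(θ − b)))
Exponent: 2.4 × (1.29 − 1.6) = -0.7440
1/(1 + e^{0.7440}) = 0.3221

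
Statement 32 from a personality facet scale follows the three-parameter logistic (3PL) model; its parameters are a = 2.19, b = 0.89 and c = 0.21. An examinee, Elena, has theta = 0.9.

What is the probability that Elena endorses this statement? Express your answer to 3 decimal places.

0.609

P(theta) = c + (1 − c) · 1 / (1 + exp(−a(theta − b)))
Exponent: 2.19 × (0.9 − 0.89) = 0.0219
1/(1 + e^{-0.0219}) = 0.5055
P = 0.21 + 0.79 × 0.5055 = 0.6093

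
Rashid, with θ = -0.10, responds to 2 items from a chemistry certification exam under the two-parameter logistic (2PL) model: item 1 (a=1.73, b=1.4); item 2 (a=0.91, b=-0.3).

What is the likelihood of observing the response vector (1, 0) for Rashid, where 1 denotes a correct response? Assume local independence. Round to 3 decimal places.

P(θ) = 1 / (1 + exp(−a(θ − b)))
P_1 = 1/(1+e^{2.5950}) = 0.0695
P_2 = 1/(1+e^{-0.1820}) = 0.5454
L = P_1 × (1−P_2) = 0.0695 × 0.4546 = 0.03158

0.032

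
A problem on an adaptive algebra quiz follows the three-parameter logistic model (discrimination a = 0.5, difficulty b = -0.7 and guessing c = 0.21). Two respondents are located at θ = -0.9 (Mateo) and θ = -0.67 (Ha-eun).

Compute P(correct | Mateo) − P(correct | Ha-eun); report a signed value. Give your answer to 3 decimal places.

P(θ) = c + (1 − c) · 1 / (1 + exp(−a(θ − b)))
P(Mateo) = 0.5853  [exponent -0.1000]
P(Ha-eun) = 0.6080  [exponent 0.0150]
Difference = 0.5853 − 0.6080 = -0.0227

-0.023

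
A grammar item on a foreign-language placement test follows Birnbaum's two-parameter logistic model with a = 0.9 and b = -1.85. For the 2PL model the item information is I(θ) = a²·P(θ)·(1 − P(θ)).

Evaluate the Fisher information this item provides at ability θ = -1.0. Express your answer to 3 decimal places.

P = 1/(1+e^{-0.7650}) = 0.6824
P(1−P) = 0.6824 × 0.3176 = 0.2167
I = a² × P(1−P) = 0.9² × 0.2167 = 0.17554

0.176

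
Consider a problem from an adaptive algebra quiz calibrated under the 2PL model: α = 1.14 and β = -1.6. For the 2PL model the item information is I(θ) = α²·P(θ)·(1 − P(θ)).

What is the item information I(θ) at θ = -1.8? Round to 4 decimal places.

P = 1/(1+e^{0.2280}) = 0.4432
P(1−P) = 0.4432 × 0.5568 = 0.2468
I = α² × P(1−P) = 1.14² × 0.2468 = 0.32071

0.3207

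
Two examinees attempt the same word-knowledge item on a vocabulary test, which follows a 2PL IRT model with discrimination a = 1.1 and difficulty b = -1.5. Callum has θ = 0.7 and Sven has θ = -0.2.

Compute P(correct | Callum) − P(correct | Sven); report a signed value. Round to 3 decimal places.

P(θ) = 1 / (1 + exp(−a(θ − b)))
P(Callum) = 0.9183  [exponent 2.4200]
P(Sven) = 0.8069  [exponent 1.4300]
Difference = 0.9183 − 0.8069 = 0.1114

0.111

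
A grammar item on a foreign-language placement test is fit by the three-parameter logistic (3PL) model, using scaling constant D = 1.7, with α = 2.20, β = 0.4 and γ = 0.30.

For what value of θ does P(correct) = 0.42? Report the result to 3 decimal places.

P(θ) = γ + (1 − γ) · 1 / (1 + exp(−D·α(θ − β)))
Remove guessing floor: (0.42 − 0.30)/(1 − 0.30) = 0.1714
logit = ln(0.1714/0.8286) = -1.5755
θ = β + logit/(1.7·α) = 0.4 + (-1.5755)/3.7400 = -0.0213

-0.021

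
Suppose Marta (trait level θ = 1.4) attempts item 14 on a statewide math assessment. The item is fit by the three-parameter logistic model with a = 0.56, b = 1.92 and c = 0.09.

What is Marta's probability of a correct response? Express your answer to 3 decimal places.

0.479

P(θ) = c + (1 − c) · 1 / (1 + exp(−a(θ − b)))
Exponent: 0.56 × (1.4 − 1.92) = -0.2912
1/(1 + e^{0.2912}) = 0.4277
P = 0.09 + 0.91 × 0.4277 = 0.4792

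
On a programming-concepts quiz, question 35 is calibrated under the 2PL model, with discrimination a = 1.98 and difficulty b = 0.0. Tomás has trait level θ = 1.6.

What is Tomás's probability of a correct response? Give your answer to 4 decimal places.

P(θ) = 1 / (1 + exp(−a(θ − b)))
Exponent: 1.98 × (1.6 − 0.0) = 3.1680
1/(1 + e^{-3.1680}) = 0.9596

0.9596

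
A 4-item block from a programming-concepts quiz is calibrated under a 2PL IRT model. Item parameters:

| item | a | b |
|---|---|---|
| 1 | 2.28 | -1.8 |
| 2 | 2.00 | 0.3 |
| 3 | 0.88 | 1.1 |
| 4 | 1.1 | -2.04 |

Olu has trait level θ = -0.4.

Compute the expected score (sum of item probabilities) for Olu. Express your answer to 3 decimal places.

P(θ) = 1 / (1 + exp(−a(θ − b)))
P_1 = 1/(1+e^{-3.1920}) = 0.9605
P_2 = 1/(1+e^{1.4000}) = 0.1978
P_3 = 1/(1+e^{1.3200}) = 0.2108
P_4 = 1/(1+e^{-1.8040}) = 0.8586
E[score] = 0.9605 + 0.1978 + 0.2108 + 0.8586 = 2.2278

2.228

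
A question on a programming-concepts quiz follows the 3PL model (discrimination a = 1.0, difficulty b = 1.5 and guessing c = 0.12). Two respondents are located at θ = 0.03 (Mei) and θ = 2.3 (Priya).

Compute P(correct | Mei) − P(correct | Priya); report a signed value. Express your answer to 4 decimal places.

P(θ) = c + (1 − c) · 1 / (1 + exp(−a(θ − b)))
P(Mei) = 0.2845  [exponent -1.4700]
P(Priya) = 0.7272  [exponent 0.8000]
Difference = 0.2845 − 0.7272 = -0.4427

-0.4427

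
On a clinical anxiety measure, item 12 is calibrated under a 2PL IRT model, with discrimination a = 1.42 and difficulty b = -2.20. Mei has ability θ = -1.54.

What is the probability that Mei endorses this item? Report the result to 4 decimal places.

P(θ) = 1 / (1 + exp(−a(θ − b)))
Exponent: 1.42 × (-1.54 − (-2.20)) = 0.9372
1/(1 + e^{-0.9372}) = 0.7185

0.7185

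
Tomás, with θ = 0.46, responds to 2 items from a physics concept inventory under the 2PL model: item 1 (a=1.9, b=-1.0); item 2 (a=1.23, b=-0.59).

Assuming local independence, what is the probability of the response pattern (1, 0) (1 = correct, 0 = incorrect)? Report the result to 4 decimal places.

P(θ) = 1 / (1 + exp(−a(θ − b)))
P_1 = 1/(1+e^{-2.7740}) = 0.9413
P_2 = 1/(1+e^{-1.2915}) = 0.7844
L = P_1 × (1−P_2) = 0.9413 × 0.2156 = 0.20293

0.2029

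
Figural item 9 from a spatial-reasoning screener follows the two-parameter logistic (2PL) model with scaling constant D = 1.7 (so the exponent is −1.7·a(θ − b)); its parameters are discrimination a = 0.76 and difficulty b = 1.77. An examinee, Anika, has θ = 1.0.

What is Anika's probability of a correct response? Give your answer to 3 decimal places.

P(θ) = 1 / (1 + exp(−D·a(θ − b)))
Exponent: 1.7 × 0.76 × (1.0 − 1.77) = -0.9948
1/(1 + e^{0.9948}) = 0.2700
P = 0.2700

0.270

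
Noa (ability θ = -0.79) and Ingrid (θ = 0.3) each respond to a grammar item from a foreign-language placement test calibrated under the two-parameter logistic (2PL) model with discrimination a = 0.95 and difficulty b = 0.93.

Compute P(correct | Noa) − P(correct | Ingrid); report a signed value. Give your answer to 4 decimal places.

-0.1914

P(θ) = 1 / (1 + exp(−a(θ − b)))
P(Noa) = 0.1633  [exponent -1.6340]
P(Ingrid) = 0.3547  [exponent -0.5985]
Difference = 0.1633 − 0.3547 = -0.1914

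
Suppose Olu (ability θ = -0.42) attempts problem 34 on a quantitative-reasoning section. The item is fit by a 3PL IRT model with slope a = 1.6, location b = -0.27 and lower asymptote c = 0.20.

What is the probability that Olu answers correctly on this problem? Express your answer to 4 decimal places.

0.5522

P(θ) = c + (1 − c) · 1 / (1 + exp(−a(θ − b)))
Exponent: 1.6 × (-0.42 − (-0.27)) = -0.2400
1/(1 + e^{0.2400}) = 0.4403
P = 0.20 + 0.80 × 0.4403 = 0.5522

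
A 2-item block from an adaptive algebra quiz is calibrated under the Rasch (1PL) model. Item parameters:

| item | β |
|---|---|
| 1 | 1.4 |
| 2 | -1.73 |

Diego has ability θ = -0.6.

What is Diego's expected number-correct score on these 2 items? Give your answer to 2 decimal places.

0.88

P(θ) = 1 / (1 + exp(−(θ − β)))
P_1 = 1/(1+e^{2.0000}) = 0.1192
P_2 = 1/(1+e^{-1.1300}) = 0.7558
E[score] = 0.1192 + 0.7558 = 0.8750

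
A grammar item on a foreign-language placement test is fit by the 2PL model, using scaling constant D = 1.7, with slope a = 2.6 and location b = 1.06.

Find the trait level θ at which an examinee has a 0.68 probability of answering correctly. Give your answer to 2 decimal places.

1.23

P(θ) = 1 / (1 + exp(−D·a(θ − b)))
logit = ln(0.6800/0.3200) = 0.7538
θ = b + logit/(1.7·a) = 1.06 + 0.7538/4.4200 = 1.2305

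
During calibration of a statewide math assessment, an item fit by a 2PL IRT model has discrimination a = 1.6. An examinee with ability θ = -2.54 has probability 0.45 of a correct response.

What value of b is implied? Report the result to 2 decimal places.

-2.41

P(θ) = 1 / (1 + exp(−a(θ − b)))
logit(0.45) = ln(0.45/0.55) = -0.2007
b = θ − logit/(a) = -2.54 − (-0.2007)/1.6000 = -2.4146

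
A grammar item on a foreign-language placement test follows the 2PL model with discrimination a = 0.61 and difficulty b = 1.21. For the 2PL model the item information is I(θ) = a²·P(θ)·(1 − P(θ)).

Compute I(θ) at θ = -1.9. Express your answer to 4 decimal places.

P = 1/(1+e^{1.8971}) = 0.1304
P(1−P) = 0.1304 × 0.8696 = 0.1134
I = a² × P(1−P) = 0.61² × 0.1134 = 0.04220

0.0422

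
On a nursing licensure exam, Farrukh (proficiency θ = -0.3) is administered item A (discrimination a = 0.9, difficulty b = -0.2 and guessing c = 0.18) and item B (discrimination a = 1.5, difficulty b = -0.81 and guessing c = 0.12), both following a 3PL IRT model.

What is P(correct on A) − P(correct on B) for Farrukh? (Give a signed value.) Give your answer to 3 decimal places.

P(θ) = c + (1 − c) · 1 / (1 + exp(−a(θ − b)))
P_A = 0.5716
P_B = 0.7205
P_A − P_B = -0.1490

-0.149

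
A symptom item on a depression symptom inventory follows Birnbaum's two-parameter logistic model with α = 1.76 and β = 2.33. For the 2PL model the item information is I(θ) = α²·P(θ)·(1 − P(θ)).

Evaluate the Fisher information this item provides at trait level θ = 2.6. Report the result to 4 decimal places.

P = 1/(1+e^{-0.4752}) = 0.6166
P(1−P) = 0.6166 × 0.3834 = 0.2364
I = α² × P(1−P) = 1.76² × 0.2364 = 0.73228

0.7323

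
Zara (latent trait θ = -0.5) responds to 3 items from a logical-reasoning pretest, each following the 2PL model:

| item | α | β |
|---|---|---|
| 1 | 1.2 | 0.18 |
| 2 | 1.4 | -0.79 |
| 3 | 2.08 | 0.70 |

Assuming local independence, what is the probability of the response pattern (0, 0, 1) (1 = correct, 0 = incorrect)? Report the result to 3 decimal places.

P(θ) = 1 / (1 + exp(−α(θ − β)))
P_1 = 1/(1+e^{0.8160}) = 0.3066
P_2 = 1/(1+e^{-0.4060}) = 0.6001
P_3 = 1/(1+e^{2.4960}) = 0.0761
L = (1−P_1) × (1−P_2) × P_3 = 0.6934 × 0.3999 × 0.0761 = 0.02111

0.021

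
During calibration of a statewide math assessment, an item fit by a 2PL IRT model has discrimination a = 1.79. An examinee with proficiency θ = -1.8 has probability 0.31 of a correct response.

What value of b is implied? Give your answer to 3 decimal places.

P(θ) = 1 / (1 + exp(−a(θ − b)))
logit(0.31) = ln(0.31/0.69) = -0.8001
b = θ − logit/(a) = -1.8 − (-0.8001)/1.7900 = -1.3530

-1.353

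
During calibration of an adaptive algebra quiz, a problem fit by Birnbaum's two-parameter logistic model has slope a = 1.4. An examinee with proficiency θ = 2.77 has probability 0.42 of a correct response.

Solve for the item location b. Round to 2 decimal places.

3.00

P(θ) = 1 / (1 + exp(−a(θ − b)))
logit(0.42) = ln(0.42/0.58) = -0.3228
b = θ − logit/(a) = 2.77 − (-0.3228)/1.4000 = 3.0006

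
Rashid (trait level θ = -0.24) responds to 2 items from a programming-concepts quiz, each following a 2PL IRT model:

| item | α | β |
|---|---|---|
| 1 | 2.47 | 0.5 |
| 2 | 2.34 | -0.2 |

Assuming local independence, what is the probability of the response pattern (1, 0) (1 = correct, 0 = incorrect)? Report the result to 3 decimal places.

P(θ) = 1 / (1 + exp(−α(θ − β)))
P_1 = 1/(1+e^{1.8278}) = 0.1385
P_2 = 1/(1+e^{0.0936}) = 0.4766
L = P_1 × (1−P_2) = 0.1385 × 0.5234 = 0.07249

0.072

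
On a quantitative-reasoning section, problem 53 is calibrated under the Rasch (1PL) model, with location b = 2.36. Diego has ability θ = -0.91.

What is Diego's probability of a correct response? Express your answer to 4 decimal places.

0.0366

P(θ) = 1 / (1 + exp(−(θ − b)))
Exponent: (-0.91 − 2.36) = -3.2700
1/(1 + e^{3.2700}) = 0.0366
P = 0.0366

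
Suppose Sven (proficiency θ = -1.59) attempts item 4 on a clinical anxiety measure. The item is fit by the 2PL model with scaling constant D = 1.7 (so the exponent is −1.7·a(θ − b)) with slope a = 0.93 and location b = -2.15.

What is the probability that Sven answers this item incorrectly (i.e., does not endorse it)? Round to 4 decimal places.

P(θ) = 1 / (1 + exp(−D·a(θ − b)))
Exponent: 1.7 × 0.93 × (-1.59 − (-2.15)) = 0.8854
1/(1 + e^{-0.8854}) = 0.7079
P = 0.7079
P(incorrect) = 1 − 0.7079 = 0.2921

0.2921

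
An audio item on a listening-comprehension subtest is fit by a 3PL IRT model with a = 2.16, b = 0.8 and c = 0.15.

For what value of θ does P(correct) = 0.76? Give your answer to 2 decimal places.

P(θ) = c + (1 − c) · 1 / (1 + exp(−a(θ − b)))
Remove guessing floor: (0.76 − 0.15)/(1 − 0.15) = 0.7176
logit = ln(0.7176/0.2824) = 0.9328
θ = b + logit/(a) = 0.8 + 0.9328/2.1600 = 1.2319

1.23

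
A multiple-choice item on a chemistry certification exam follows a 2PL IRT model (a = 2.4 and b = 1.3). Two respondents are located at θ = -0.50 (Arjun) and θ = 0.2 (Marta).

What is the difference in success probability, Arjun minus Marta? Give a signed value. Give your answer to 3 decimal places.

P(θ) = 1 / (1 + exp(−a(θ − b)))
P(Arjun) = 0.0131  [exponent -4.3200]
P(Marta) = 0.0666  [exponent -2.6400]
Difference = 0.0131 − 0.0666 = -0.0535

-0.053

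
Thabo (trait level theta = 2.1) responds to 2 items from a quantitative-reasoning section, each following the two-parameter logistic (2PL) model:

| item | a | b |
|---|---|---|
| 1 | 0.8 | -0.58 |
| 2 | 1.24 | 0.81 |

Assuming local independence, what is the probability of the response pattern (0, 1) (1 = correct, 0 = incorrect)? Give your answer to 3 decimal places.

P(theta) = 1 / (1 + exp(−a(theta − b)))
P_1 = 1/(1+e^{-2.1440}) = 0.8951
P_2 = 1/(1+e^{-1.5996}) = 0.8320
L = (1−P_1) × P_2 = 0.1049 × 0.8320 = 0.08727

0.087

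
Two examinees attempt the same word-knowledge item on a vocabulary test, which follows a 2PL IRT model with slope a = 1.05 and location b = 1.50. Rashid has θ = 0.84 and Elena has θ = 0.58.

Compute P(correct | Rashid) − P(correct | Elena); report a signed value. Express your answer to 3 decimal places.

0.058

P(θ) = 1 / (1 + exp(−a(θ − b)))
P(Rashid) = 0.3334  [exponent -0.6930]
P(Elena) = 0.2757  [exponent -0.9660]
Difference = 0.3334 − 0.2757 = 0.0577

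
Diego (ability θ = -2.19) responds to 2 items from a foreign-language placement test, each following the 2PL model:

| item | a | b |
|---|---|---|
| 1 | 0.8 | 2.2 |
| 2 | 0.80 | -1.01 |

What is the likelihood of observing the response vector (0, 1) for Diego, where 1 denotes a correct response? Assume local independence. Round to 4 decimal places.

P(θ) = 1 / (1 + exp(−a(θ − b)))
P_1 = 1/(1+e^{3.5120}) = 0.0290
P_2 = 1/(1+e^{0.9440}) = 0.2801
L = (1−P_1) × P_2 = 0.9710 × 0.2801 = 0.27198

0.2720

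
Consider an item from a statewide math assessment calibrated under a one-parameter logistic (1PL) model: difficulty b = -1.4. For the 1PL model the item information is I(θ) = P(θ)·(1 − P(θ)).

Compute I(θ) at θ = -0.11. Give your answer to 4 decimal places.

P = 1/(1+e^{-1.2900}) = 0.7841
P(1−P) = 0.7841 × 0.2159 = 0.1693
I = P(1−P) = 0.16926

0.1693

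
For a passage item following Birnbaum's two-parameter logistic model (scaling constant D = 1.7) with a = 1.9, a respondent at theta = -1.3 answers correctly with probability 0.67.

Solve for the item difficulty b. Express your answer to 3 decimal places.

P(theta) = 1 / (1 + exp(−D·a(theta − b)))
logit(0.67) = ln(0.67/0.33) = 0.7082
b = theta − logit/(1.7·a) = -1.3 − 0.7082/3.2300 = -1.5193

-1.519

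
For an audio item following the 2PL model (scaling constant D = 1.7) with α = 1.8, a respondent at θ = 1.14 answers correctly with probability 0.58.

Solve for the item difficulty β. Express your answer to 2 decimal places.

P(θ) = 1 / (1 + exp(−D·α(θ − β)))
logit(0.58) = ln(0.58/0.42) = 0.3228
β = θ − logit/(1.7·α) = 1.14 − 0.3228/3.0600 = 1.0345

1.03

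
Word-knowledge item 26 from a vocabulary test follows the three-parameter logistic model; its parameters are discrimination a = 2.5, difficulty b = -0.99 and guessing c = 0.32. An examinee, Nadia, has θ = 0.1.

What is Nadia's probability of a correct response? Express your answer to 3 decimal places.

0.958

P(θ) = c + (1 − c) · 1 / (1 + exp(−a(θ − b)))
Exponent: 2.5 × (0.1 − (-0.99)) = 2.7250
1/(1 + e^{-2.7250}) = 0.9385
P = 0.32 + 0.68 × 0.9385 = 0.9582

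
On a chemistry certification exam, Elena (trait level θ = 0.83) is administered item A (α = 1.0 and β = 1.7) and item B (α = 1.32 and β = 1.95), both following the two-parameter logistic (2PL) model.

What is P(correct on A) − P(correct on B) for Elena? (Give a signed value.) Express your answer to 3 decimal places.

0.110

P(θ) = 1 / (1 + exp(−α(θ − β)))
P_A = 0.2953
P_B = 0.1857
P_A − P_B = 0.1096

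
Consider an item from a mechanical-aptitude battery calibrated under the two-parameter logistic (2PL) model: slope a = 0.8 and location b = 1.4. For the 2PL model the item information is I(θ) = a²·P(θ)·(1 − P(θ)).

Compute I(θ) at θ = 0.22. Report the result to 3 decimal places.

0.129

P = 1/(1+e^{0.9440}) = 0.2801
P(1−P) = 0.2801 × 0.7199 = 0.2016
I = a² × P(1−P) = 0.8² × 0.2016 = 0.12905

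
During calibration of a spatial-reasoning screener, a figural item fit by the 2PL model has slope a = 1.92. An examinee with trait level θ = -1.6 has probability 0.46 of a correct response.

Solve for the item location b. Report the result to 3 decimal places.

-1.516

P(θ) = 1 / (1 + exp(−a(θ − b)))
logit(0.46) = ln(0.46/0.54) = -0.1603
b = θ − logit/(a) = -1.6 − (-0.1603)/1.9200 = -1.5165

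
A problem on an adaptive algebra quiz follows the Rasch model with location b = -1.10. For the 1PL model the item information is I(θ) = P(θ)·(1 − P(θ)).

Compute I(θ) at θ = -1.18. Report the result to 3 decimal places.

P = 1/(1+e^{0.0800}) = 0.4800
P(1−P) = 0.4800 × 0.5200 = 0.2496
I = P(1−P) = 0.24960

0.250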